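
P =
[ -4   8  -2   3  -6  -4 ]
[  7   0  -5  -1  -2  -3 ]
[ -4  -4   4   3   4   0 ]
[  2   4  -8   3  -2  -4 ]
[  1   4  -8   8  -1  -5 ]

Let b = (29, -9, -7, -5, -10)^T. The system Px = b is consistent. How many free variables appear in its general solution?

1

Row reduce the augmented matrix [P | b].
R2 ← R2 + (7/4)·R1: [0, 14, -17/2, 17/4, -25/2, -10, 167/4]
R3 ← R3 − R1: [0, -12, 6, 0, 10, 4, -36]
R4 ← R4 + (1/2)·R1: [0, 8, -9, 9/2, -5, -6, 19/2]
R5 ← R5 + (1/4)·R1: [0, 6, -17/2, 35/4, -5/2, -6, -11/4]
R3 ← R3 + (6/7)·R2: [0, 0, -9/7, 51/14, -5/7, -32/7, -3/14]
R4 ← R4 − (4/7)·R2: [0, 0, -29/7, 29/14, 15/7, -2/7, -201/14]
R5 ← R5 − (3/7)·R2: [0, 0, -34/7, 97/14, 20/7, -12/7, -289/14]
R4 ← R4 − (29/9)·R3: [0, 0, 0, -29/3, 40/9, 130/9, -41/3]
R5 ← R5 − (34/9)·R3: [0, 0, 0, -41/6, 50/9, 140/9, -119/6]
R5 ← R5 − (41/58)·R4: [0, 0, 0, 0, 70/29, 155/29, -295/29]
The echelon form has 5 nonzero rows, and every pivot lies in the first 6 columns, so rank(P) = rank([P|b]) = 5.
The system is consistent.
Free variables = (unknowns) − (rank) = 6 − 5 = 1.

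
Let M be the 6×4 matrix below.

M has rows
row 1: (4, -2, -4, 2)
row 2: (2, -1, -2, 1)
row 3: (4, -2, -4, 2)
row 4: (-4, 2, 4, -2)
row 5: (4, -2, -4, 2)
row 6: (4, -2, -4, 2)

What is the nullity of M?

Row reduce to echelon form.
R2 ← R2 − (1/2)·R1: [0, 0, 0, 0]
R3 ← R3 − R1: [0, 0, 0, 0]
R4 ← R4 + R1: [0, 0, 0, 0]
R5 ← R5 − R1: [0, 0, 0, 0]
R6 ← R6 − R1: [0, 0, 0, 0]
1 nonzero row, so rank(M) = 1.
M has 4 columns; by rank–nullity, nullity = 4 − 1 = 3.

3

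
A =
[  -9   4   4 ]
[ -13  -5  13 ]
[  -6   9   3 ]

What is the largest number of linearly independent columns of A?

3

Row reduce to echelon form.
R2 ← R2 − (13/9)·R1: [0, -97/9, 65/9]
R3 ← R3 − (2/3)·R1: [0, 19/3, 1/3]
R3 ← R3 + (57/97)·R2: [0, 0, 444/97]
Echelon form has 3 nonzero rows, so rank(A) = 3.
The rank gives the maximum number of linearly independent columns: 3.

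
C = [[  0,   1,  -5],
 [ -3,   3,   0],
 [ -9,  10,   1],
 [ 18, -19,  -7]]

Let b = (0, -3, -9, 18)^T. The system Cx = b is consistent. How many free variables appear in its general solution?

Row reduce the augmented matrix [C | b].
Swap R1 ↔ R2
R3 ← R3 − (3)·R1: [0, 1, 1, 0]
R4 ← R4 + (6)·R1: [0, -1, -7, 0]
R3 ← R3 − R2: [0, 0, 6, 0]
R4 ← R4 + R2: [0, 0, -12, 0]
R4 ← R4 + (2)·R3: [0, 0, 0, 0]
The echelon form has 3 nonzero rows, and every pivot lies in the first 3 columns, so rank(C) = rank([C|b]) = 3.
The system is consistent.
Free variables = (unknowns) − (rank) = 3 − 3 = 0.

0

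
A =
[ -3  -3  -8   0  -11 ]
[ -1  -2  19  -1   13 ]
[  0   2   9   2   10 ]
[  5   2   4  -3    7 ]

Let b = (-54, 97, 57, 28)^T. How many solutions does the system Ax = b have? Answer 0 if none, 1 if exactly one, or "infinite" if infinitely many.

Row reduce the augmented matrix [A | b].
R2 ← R2 − (1/3)·R1: [0, -1, 65/3, -1, 50/3, 115]
R4 ← R4 + (5/3)·R1: [0, -3, -28/3, -3, -34/3, -62]
R3 ← R3 + (2)·R2: [0, 0, 157/3, 0, 130/3, 287]
R4 ← R4 − (3)·R2: [0, 0, -223/3, 0, -184/3, -407]
R4 ← R4 + (223/157)·R3: [0, 0, 0, 0, 34/157, 102/157]
The echelon form has 4 nonzero rows, and every pivot lies in the first 5 columns, so rank(A) = rank([A|b]) = 4.
The system is consistent.
rank = 4 < 5 unknowns, so there are infinitely many solutions.

infinite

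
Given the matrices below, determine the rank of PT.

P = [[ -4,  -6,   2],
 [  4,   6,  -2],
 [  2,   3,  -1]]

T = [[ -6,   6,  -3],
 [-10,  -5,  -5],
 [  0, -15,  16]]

First compute PT:
[[ 84, -24,  74],
 [-84,  24, -74],
 [-42,  12, -37]]
Now row reduce the product.
R2 ← R2 + R1: [0, 0, 0]
R3 ← R3 + (1/2)·R1: [0, 0, 0]
1 nonzero row, so rank(PT) = 1.

1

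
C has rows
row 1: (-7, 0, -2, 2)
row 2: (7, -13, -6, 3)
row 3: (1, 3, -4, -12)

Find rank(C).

Row reduce to echelon form.
R2 ← R2 + R1: [0, -13, -8, 5]
R3 ← R3 + (1/7)·R1: [0, 3, -30/7, -82/7]
R3 ← R3 + (3/13)·R2: [0, 0, -558/91, -961/91]
Echelon form has 3 nonzero rows, so rank(C) = 3.

3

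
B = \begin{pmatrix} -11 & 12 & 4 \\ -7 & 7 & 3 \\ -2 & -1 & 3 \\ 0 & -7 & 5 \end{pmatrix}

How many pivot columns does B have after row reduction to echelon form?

Row reduce to echelon form.
R2 ← R2 − (7/11)·R1: [0, -7/11, 5/11]
R3 ← R3 − (2/11)·R1: [0, -35/11, 25/11]
R3 ← R3 − (5)·R2: [0, 0, 0]
R4 ← R4 − (11)·R2: [0, 0, 0]
Echelon form has 2 nonzero rows, so rank(B) = 2.
Each nonzero row contributes one pivot column: 2 pivot columns.

2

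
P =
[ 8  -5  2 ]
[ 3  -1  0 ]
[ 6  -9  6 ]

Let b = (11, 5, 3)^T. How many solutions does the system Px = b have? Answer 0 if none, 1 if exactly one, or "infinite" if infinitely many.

Row reduce the augmented matrix [P | b].
R2 ← R2 − (3/8)·R1: [0, 7/8, -3/4, 7/8]
R3 ← R3 − (3/4)·R1: [0, -21/4, 9/2, -21/4]
R3 ← R3 + (6)·R2: [0, 0, 0, 0]
The echelon form has 2 nonzero rows, and every pivot lies in the first 3 columns, so rank(P) = rank([P|b]) = 2.
The system is consistent.
rank = 2 < 3 unknowns, so there are infinitely many solutions.

infinite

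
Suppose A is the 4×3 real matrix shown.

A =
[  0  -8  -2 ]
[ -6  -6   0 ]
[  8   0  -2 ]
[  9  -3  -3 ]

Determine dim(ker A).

Row reduce to echelon form.
Swap R1 ↔ R2
R3 ← R3 + (4/3)·R1: [0, -8, -2]
R4 ← R4 + (3/2)·R1: [0, -12, -3]
R3 ← R3 − R2: [0, 0, 0]
R4 ← R4 − (3/2)·R2: [0, 0, 0]
2 nonzero rows, so rank(A) = 2.
A has 3 columns; by rank–nullity, nullity = 3 − 2 = 1.

1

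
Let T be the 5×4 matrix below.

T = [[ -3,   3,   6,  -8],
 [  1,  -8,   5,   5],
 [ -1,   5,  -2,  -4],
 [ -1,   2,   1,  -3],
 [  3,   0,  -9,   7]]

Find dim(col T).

2

Row reduce to echelon form.
R2 ← R2 + (1/3)·R1: [0, -7, 7, 7/3]
R3 ← R3 − (1/3)·R1: [0, 4, -4, -4/3]
R4 ← R4 − (1/3)·R1: [0, 1, -1, -1/3]
R5 ← R5 + R1: [0, 3, -3, -1]
R3 ← R3 + (4/7)·R2: [0, 0, 0, 0]
R4 ← R4 + (1/7)·R2: [0, 0, 0, 0]
R5 ← R5 + (3/7)·R2: [0, 0, 0, 0]
Echelon form has 2 nonzero rows, so rank(T) = 2.
The column space has dimension equal to the rank: 2.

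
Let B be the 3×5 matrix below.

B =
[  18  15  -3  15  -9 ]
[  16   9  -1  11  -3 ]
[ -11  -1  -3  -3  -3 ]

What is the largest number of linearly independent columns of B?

3

Row reduce to echelon form.
R2 ← R2 − (8/9)·R1: [0, -13/3, 5/3, -7/3, 5]
R3 ← R3 + (11/18)·R1: [0, 49/6, -29/6, 37/6, -17/2]
R3 ← R3 + (49/26)·R2: [0, 0, -22/13, 23/13, 12/13]
Echelon form has 3 nonzero rows, so rank(B) = 3.
The rank gives the maximum number of linearly independent columns: 3.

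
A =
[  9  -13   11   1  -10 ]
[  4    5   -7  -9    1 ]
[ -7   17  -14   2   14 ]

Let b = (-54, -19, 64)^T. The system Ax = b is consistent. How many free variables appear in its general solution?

2

Row reduce the augmented matrix [A | b].
R2 ← R2 − (4/9)·R1: [0, 97/9, -107/9, -85/9, 49/9, 5]
R3 ← R3 + (7/9)·R1: [0, 62/9, -49/9, 25/9, 56/9, 22]
R3 ← R3 − (62/97)·R2: [0, 0, 209/97, 855/97, 266/97, 1824/97]
The echelon form has 3 nonzero rows, and every pivot lies in the first 5 columns, so rank(A) = rank([A|b]) = 3.
The system is consistent.
Free variables = (unknowns) − (rank) = 5 − 3 = 2.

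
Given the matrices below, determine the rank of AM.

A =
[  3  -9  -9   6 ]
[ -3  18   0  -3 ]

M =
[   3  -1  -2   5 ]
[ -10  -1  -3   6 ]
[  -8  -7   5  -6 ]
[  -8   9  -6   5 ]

First compute AM:
[[123, 123, -60,  45],
 [-165, -42, -30,  78]]
Now row reduce the product.
R2 ← R2 + (55/41)·R1: [0, 123, -4530/41, 5673/41]
2 nonzero rows, so rank(AM) = 2.

2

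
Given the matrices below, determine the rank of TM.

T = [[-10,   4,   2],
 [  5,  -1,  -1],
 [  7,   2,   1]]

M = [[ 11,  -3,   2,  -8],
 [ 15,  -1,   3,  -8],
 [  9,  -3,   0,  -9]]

First compute TM:
[[-32,  20,  -8,  30],
 [ 31, -11,   7, -23],
 [116, -26,  20, -81]]
Now row reduce the product.
R2 ← R2 + (31/32)·R1: [0, 67/8, -3/4, 97/16]
R3 ← R3 + (29/8)·R1: [0, 93/2, -9, 111/4]
R3 ← R3 − (372/67)·R2: [0, 0, -324/67, -396/67]
3 nonzero rows, so rank(TM) = 3.

3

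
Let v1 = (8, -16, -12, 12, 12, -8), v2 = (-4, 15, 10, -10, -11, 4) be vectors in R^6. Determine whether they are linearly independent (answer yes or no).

Form the matrix with these vectors as rows and row reduce.
R2 ← R2 + (1/2)·R1: [0, 7, 4, -4, -5, 0]
2 nonzero rows, so the 2 vectors span a space of dimension 2.
Since 2 = 2, the vectors are linearly independent.

yes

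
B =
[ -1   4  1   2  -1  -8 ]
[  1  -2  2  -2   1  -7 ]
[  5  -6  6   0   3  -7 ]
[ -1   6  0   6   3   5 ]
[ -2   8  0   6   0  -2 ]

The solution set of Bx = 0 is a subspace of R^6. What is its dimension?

Row reduce to echelon form.
R2 ← R2 + R1: [0, 2, 3, 0, 0, -15]
R3 ← R3 + (5)·R1: [0, 14, 11, 10, -2, -47]
R4 ← R4 − R1: [0, 2, -1, 4, 4, 13]
R5 ← R5 − (2)·R1: [0, 0, -2, 2, 2, 14]
R3 ← R3 − (7)·R2: [0, 0, -10, 10, -2, 58]
R4 ← R4 − R2: [0, 0, -4, 4, 4, 28]
R4 ← R4 − (2/5)·R3: [0, 0, 0, 0, 24/5, 24/5]
R5 ← R5 − (1/5)·R3: [0, 0, 0, 0, 12/5, 12/5]
R5 ← R5 − (1/2)·R4: [0, 0, 0, 0, 0, 0]
4 nonzero rows, so rank(B) = 4.
B has 6 columns; by rank–nullity, nullity = 6 − 4 = 2.

2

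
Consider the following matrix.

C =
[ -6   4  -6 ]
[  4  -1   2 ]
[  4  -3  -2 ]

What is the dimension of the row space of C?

Row reduce to echelon form.
R2 ← R2 + (2/3)·R1: [0, 5/3, -2]
R3 ← R3 + (2/3)·R1: [0, -1/3, -6]
R3 ← R3 + (1/5)·R2: [0, 0, -32/5]
Echelon form has 3 nonzero rows, so rank(C) = 3.
The row space has dimension equal to the rank: 3.

3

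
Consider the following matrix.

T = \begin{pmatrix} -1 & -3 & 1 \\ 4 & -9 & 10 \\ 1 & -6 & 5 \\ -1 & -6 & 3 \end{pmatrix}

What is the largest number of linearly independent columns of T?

Row reduce to echelon form.
R2 ← R2 + (4)·R1: [0, -21, 14]
R3 ← R3 + R1: [0, -9, 6]
R4 ← R4 − R1: [0, -3, 2]
R3 ← R3 − (3/7)·R2: [0, 0, 0]
R4 ← R4 − (1/7)·R2: [0, 0, 0]
Echelon form has 2 nonzero rows, so rank(T) = 2.
The rank gives the maximum number of linearly independent columns: 2.

2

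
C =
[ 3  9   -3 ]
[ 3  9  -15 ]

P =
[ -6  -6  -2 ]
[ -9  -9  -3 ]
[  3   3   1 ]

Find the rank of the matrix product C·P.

1

First compute CP:
[[-108, -108, -36],
 [-144, -144, -48]]
Now row reduce the product.
R2 ← R2 − (4/3)·R1: [0, 0, 0]
1 nonzero row, so rank(CP) = 1.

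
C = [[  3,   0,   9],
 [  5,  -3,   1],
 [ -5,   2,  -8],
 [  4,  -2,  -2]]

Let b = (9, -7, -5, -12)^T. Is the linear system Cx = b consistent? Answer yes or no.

yes

Row reduce the augmented matrix [C | b].
R2 ← R2 − (5/3)·R1: [0, -3, -14, -22]
R3 ← R3 + (5/3)·R1: [0, 2, 7, 10]
R4 ← R4 − (4/3)·R1: [0, -2, -14, -24]
R3 ← R3 + (2/3)·R2: [0, 0, -7/3, -14/3]
R4 ← R4 − (2/3)·R2: [0, 0, -14/3, -28/3]
R4 ← R4 − (2)·R3: [0, 0, 0, 0]
The echelon form has 3 nonzero rows, and every pivot lies in the first 3 columns, so rank(C) = rank([C|b]) = 3.
The system is consistent.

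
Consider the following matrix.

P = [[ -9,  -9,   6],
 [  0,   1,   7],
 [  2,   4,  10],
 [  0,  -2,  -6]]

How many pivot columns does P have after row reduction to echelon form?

3

Row reduce to echelon form.
R3 ← R3 + (2/9)·R1: [0, 2, 34/3]
R3 ← R3 − (2)·R2: [0, 0, -8/3]
R4 ← R4 + (2)·R2: [0, 0, 8]
R4 ← R4 + (3)·R3: [0, 0, 0]
Echelon form has 3 nonzero rows, so rank(P) = 3.
Each nonzero row contributes one pivot column: 3 pivot columns.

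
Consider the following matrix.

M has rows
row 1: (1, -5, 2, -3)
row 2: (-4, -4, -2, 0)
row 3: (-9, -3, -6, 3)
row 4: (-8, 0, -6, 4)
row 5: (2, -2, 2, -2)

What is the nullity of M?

2

Row reduce to echelon form.
R2 ← R2 + (4)·R1: [0, -24, 6, -12]
R3 ← R3 + (9)·R1: [0, -48, 12, -24]
R4 ← R4 + (8)·R1: [0, -40, 10, -20]
R5 ← R5 − (2)·R1: [0, 8, -2, 4]
R3 ← R3 − (2)·R2: [0, 0, 0, 0]
R4 ← R4 − (5/3)·R2: [0, 0, 0, 0]
R5 ← R5 + (1/3)·R2: [0, 0, 0, 0]
2 nonzero rows, so rank(M) = 2.
M has 4 columns; by rank–nullity, nullity = 4 − 2 = 2.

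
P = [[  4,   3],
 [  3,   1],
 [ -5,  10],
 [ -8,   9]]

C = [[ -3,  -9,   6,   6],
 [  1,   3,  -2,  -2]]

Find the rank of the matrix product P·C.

1

First compute PC:
[[ -9, -27,  18,  18],
 [ -8, -24,  16,  16],
 [ 25,  75, -50, -50],
 [ 33,  99, -66, -66]]
Now row reduce the product.
R2 ← R2 − (8/9)·R1: [0, 0, 0, 0]
R3 ← R3 + (25/9)·R1: [0, 0, 0, 0]
R4 ← R4 + (11/3)·R1: [0, 0, 0, 0]
1 nonzero row, so rank(PC) = 1.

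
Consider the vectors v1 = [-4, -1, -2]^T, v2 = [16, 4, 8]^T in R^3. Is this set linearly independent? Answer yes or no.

Form the matrix with these vectors as rows and row reduce.
R2 ← R2 + (4)·R1: [0, 0, 0]
1 nonzero row, so the 2 vectors span a space of dimension 1.
Since 1 < 2, the vectors are linearly dependent.

no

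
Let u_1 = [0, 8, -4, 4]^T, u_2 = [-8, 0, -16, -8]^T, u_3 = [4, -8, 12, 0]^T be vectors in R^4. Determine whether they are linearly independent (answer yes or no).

no

Form the matrix with these vectors as rows and row reduce.
Swap R1 ↔ R2
R3 ← R3 + (1/2)·R1: [0, -8, 4, -4]
R3 ← R3 + R2: [0, 0, 0, 0]
2 nonzero rows, so the 3 vectors span a space of dimension 2.
Since 2 < 3, the vectors are linearly dependent.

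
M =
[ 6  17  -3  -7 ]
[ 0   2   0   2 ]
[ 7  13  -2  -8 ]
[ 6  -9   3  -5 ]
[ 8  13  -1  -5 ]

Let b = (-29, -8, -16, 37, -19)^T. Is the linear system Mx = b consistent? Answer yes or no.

yes

Row reduce the augmented matrix [M | b].
R3 ← R3 − (7/6)·R1: [0, -41/6, 3/2, 1/6, 107/6]
R4 ← R4 − R1: [0, -26, 6, 2, 66]
R5 ← R5 − (4/3)·R1: [0, -29/3, 3, 13/3, 59/3]
R3 ← R3 + (41/12)·R2: [0, 0, 3/2, 7, -19/2]
R4 ← R4 + (13)·R2: [0, 0, 6, 28, -38]
R5 ← R5 + (29/6)·R2: [0, 0, 3, 14, -19]
R4 ← R4 − (4)·R3: [0, 0, 0, 0, 0]
R5 ← R5 − (2)·R3: [0, 0, 0, 0, 0]
The echelon form has 3 nonzero rows, and every pivot lies in the first 4 columns, so rank(M) = rank([M|b]) = 3.
The system is consistent.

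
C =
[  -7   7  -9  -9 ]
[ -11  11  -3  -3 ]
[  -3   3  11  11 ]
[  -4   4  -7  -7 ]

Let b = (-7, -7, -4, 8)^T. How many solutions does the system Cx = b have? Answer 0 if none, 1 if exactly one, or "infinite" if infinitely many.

Row reduce the augmented matrix [C | b].
R2 ← R2 − (11/7)·R1: [0, 0, 78/7, 78/7, 4]
R3 ← R3 − (3/7)·R1: [0, 0, 104/7, 104/7, -1]
R4 ← R4 − (4/7)·R1: [0, 0, -13/7, -13/7, 12]
R3 ← R3 − (4/3)·R2: [0, 0, 0, 0, -19/3]
R4 ← R4 + (1/6)·R2: [0, 0, 0, 0, 38/3]
R4 ← R4 + (2)·R3: [0, 0, 0, 0, 0]
The echelon form has 3 nonzero rows; the last pivot sits in the augmented column, so rank(C) = 2 but rank([C|b]) = 3.
Since the ranks differ, the system is inconsistent.
It has no solutions.

0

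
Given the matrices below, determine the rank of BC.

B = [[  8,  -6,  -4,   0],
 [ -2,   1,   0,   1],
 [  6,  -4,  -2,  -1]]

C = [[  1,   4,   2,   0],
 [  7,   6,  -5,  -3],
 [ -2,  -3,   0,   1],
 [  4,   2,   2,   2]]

2

First compute BC:
[[-26,   8,  46,  14],
 [  9,   0,  -7,  -1],
 [-22,   4,  30,   8]]
Now row reduce the product.
R2 ← R2 + (9/26)·R1: [0, 36/13, 116/13, 50/13]
R3 ← R3 − (11/13)·R1: [0, -36/13, -116/13, -50/13]
R3 ← R3 + R2: [0, 0, 0, 0]
2 nonzero rows, so rank(BC) = 2.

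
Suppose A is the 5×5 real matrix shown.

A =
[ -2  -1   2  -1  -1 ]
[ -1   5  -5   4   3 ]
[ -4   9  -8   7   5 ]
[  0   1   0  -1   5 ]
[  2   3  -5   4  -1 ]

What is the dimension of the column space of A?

Row reduce to echelon form.
R2 ← R2 − (1/2)·R1: [0, 11/2, -6, 9/2, 7/2]
R3 ← R3 − (2)·R1: [0, 11, -12, 9, 7]
R5 ← R5 + R1: [0, 2, -3, 3, -2]
R3 ← R3 − (2)·R2: [0, 0, 0, 0, 0]
R4 ← R4 − (2/11)·R2: [0, 0, 12/11, -20/11, 48/11]
R5 ← R5 − (4/11)·R2: [0, 0, -9/11, 15/11, -36/11]
Swap R3 ↔ R4
R5 ← R5 + (3/4)·R3: [0, 0, 0, 0, 0]
Echelon form has 3 nonzero rows, so rank(A) = 3.
The column space has dimension equal to the rank: 3.

3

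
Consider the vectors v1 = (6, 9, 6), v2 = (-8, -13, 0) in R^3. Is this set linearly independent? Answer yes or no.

yes

Form the matrix with these vectors as rows and row reduce.
R2 ← R2 + (4/3)·R1: [0, -1, 8]
2 nonzero rows, so the 2 vectors span a space of dimension 2.
Since 2 = 2, the vectors are linearly independent.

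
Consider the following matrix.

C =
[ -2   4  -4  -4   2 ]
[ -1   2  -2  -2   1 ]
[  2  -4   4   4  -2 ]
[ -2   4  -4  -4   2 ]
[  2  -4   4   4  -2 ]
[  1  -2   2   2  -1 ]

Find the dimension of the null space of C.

4

Row reduce to echelon form.
R2 ← R2 − (1/2)·R1: [0, 0, 0, 0, 0]
R3 ← R3 + R1: [0, 0, 0, 0, 0]
R4 ← R4 − R1: [0, 0, 0, 0, 0]
R5 ← R5 + R1: [0, 0, 0, 0, 0]
R6 ← R6 + (1/2)·R1: [0, 0, 0, 0, 0]
1 nonzero row, so rank(C) = 1.
C has 5 columns; by rank–nullity, nullity = 5 − 1 = 4.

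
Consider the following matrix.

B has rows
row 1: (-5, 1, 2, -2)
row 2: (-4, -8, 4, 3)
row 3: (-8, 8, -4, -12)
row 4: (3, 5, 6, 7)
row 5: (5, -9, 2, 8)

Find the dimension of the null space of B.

1

Row reduce to echelon form.
R2 ← R2 − (4/5)·R1: [0, -44/5, 12/5, 23/5]
R3 ← R3 − (8/5)·R1: [0, 32/5, -36/5, -44/5]
R4 ← R4 + (3/5)·R1: [0, 28/5, 36/5, 29/5]
R5 ← R5 + R1: [0, -8, 4, 6]
R3 ← R3 + (8/11)·R2: [0, 0, -60/11, -60/11]
R4 ← R4 + (7/11)·R2: [0, 0, 96/11, 96/11]
R5 ← R5 − (10/11)·R2: [0, 0, 20/11, 20/11]
R4 ← R4 + (8/5)·R3: [0, 0, 0, 0]
R5 ← R5 + (1/3)·R3: [0, 0, 0, 0]
3 nonzero rows, so rank(B) = 3.
B has 4 columns; by rank–nullity, nullity = 4 − 3 = 1.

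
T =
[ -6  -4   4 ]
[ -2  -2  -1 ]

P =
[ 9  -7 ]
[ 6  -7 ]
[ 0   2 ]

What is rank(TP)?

First compute TP:
[[-78,  78],
 [-30,  26]]
Now row reduce the product.
R2 ← R2 − (5/13)·R1: [0, -4]
2 nonzero rows, so rank(TP) = 2.

2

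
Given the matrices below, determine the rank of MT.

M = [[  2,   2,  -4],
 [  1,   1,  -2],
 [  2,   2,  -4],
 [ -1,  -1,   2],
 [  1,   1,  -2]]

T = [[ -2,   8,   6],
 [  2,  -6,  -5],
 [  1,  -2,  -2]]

First compute MT:
[[ -4,  12,  10],
 [ -2,   6,   5],
 [ -4,  12,  10],
 [  2,  -6,  -5],
 [ -2,   6,   5]]
Now row reduce the product.
R2 ← R2 − (1/2)·R1: [0, 0, 0]
R3 ← R3 − R1: [0, 0, 0]
R4 ← R4 + (1/2)·R1: [0, 0, 0]
R5 ← R5 − (1/2)·R1: [0, 0, 0]
1 nonzero row, so rank(MT) = 1.

1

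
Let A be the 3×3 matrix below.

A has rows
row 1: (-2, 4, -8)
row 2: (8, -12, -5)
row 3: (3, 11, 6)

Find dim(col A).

3

Row reduce to echelon form.
R2 ← R2 + (4)·R1: [0, 4, -37]
R3 ← R3 + (3/2)·R1: [0, 17, -6]
R3 ← R3 − (17/4)·R2: [0, 0, 605/4]
Echelon form has 3 nonzero rows, so rank(A) = 3.
The column space has dimension equal to the rank: 3.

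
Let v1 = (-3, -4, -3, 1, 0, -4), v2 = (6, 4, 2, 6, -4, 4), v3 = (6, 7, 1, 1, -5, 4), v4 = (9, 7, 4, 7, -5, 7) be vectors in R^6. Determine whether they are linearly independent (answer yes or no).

no

Form the matrix with these vectors as rows and row reduce.
R2 ← R2 + (2)·R1: [0, -4, -4, 8, -4, -4]
R3 ← R3 + (2)·R1: [0, -1, -5, 3, -5, -4]
R4 ← R4 + (3)·R1: [0, -5, -5, 10, -5, -5]
R3 ← R3 − (1/4)·R2: [0, 0, -4, 1, -4, -3]
R4 ← R4 − (5/4)·R2: [0, 0, 0, 0, 0, 0]
3 nonzero rows, so the 4 vectors span a space of dimension 3.
Since 3 < 4, the vectors are linearly dependent.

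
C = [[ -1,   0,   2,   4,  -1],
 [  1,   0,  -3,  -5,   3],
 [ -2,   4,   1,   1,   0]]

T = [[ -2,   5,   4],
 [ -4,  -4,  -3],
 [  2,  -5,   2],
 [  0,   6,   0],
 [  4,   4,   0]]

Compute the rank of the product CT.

3

First compute CT:
[[  2,   5,   0],
 [  4,   2,  -2],
 [-10, -25, -18]]
Now row reduce the product.
R2 ← R2 − (2)·R1: [0, -8, -2]
R3 ← R3 + (5)·R1: [0, 0, -18]
3 nonzero rows, so rank(CT) = 3.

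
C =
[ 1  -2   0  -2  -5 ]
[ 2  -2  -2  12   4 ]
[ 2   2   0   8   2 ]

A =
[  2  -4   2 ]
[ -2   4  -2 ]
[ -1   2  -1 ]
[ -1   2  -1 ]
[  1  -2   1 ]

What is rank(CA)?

First compute CA:
[[  3,  -6,   3],
 [  2,  -4,   2],
 [ -6,  12,  -6]]
Now row reduce the product.
R2 ← R2 − (2/3)·R1: [0, 0, 0]
R3 ← R3 + (2)·R1: [0, 0, 0]
1 nonzero row, so rank(CA) = 1.

1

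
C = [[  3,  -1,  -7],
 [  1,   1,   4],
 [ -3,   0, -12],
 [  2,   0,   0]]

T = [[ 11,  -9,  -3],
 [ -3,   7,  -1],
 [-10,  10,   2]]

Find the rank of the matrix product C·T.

2

First compute CT:
[[106, -104, -22],
 [-32,  38,   4],
 [ 87, -93, -15],
 [ 22, -18,  -6]]
Now row reduce the product.
R2 ← R2 + (16/53)·R1: [0, 350/53, -140/53]
R3 ← R3 − (87/106)·R1: [0, -405/53, 162/53]
R4 ← R4 − (11/53)·R1: [0, 190/53, -76/53]
R3 ← R3 + (81/70)·R2: [0, 0, 0]
R4 ← R4 − (19/35)·R2: [0, 0, 0]
2 nonzero rows, so rank(CT) = 2.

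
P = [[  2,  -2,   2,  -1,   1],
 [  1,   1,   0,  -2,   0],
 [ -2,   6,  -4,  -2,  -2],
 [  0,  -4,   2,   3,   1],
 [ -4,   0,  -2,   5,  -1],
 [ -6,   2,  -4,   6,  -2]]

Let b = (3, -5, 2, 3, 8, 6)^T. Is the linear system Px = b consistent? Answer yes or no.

no

Row reduce the augmented matrix [P | b].
R2 ← R2 − (1/2)·R1: [0, 2, -1, -3/2, -1/2, -13/2]
R3 ← R3 + R1: [0, 4, -2, -3, -1, 5]
R5 ← R5 + (2)·R1: [0, -4, 2, 3, 1, 14]
R6 ← R6 + (3)·R1: [0, -4, 2, 3, 1, 15]
R3 ← R3 − (2)·R2: [0, 0, 0, 0, 0, 18]
R4 ← R4 + (2)·R2: [0, 0, 0, 0, 0, -10]
R5 ← R5 + (2)·R2: [0, 0, 0, 0, 0, 1]
R6 ← R6 + (2)·R2: [0, 0, 0, 0, 0, 2]
R4 ← R4 + (5/9)·R3: [0, 0, 0, 0, 0, 0]
R5 ← R5 − (1/18)·R3: [0, 0, 0, 0, 0, 0]
R6 ← R6 − (1/9)·R3: [0, 0, 0, 0, 0, 0]
The echelon form has 3 nonzero rows; the last pivot sits in the augmented column, so rank(P) = 2 but rank([P|b]) = 3.
Since the ranks differ, the system is inconsistent.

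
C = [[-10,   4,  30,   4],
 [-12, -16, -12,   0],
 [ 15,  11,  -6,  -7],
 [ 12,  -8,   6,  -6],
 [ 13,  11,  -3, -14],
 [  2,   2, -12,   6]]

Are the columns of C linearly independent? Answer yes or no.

Row reduce C to echelon form.
R2 ← R2 − (6/5)·R1: [0, -104/5, -48, -24/5]
R3 ← R3 + (3/2)·R1: [0, 17, 39, -1]
R4 ← R4 + (6/5)·R1: [0, -16/5, 42, -6/5]
R5 ← R5 + (13/10)·R1: [0, 81/5, 36, -44/5]
R6 ← R6 + (1/5)·R1: [0, 14/5, -6, 34/5]
R3 ← R3 + (85/104)·R2: [0, 0, -3/13, -64/13]
R4 ← R4 − (2/13)·R2: [0, 0, 642/13, -6/13]
R5 ← R5 + (81/104)·R2: [0, 0, -18/13, -163/13]
R6 ← R6 + (7/52)·R2: [0, 0, -162/13, 80/13]
R4 ← R4 + (214)·R3: [0, 0, 0, -1054]
R5 ← R5 − (6)·R3: [0, 0, 0, 17]
R6 ← R6 − (54)·R3: [0, 0, 0, 272]
R5 ← R5 + (1/62)·R4: [0, 0, 0, 0]
R6 ← R6 + (8/31)·R4: [0, 0, 0, 0]
4 pivots among 4 columns.
Every column is a pivot column, so the columns are linearly independent.

yes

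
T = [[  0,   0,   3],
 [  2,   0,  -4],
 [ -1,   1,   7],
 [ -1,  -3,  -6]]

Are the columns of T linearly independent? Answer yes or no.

yes

Row reduce T to echelon form.
Swap R1 ↔ R2
R3 ← R3 + (1/2)·R1: [0, 1, 5]
R4 ← R4 + (1/2)·R1: [0, -3, -8]
Swap R2 ↔ R3
R4 ← R4 + (3)·R2: [0, 0, 7]
R4 ← R4 − (7/3)·R3: [0, 0, 0]
3 pivots among 3 columns.
Every column is a pivot column, so the columns are linearly independent.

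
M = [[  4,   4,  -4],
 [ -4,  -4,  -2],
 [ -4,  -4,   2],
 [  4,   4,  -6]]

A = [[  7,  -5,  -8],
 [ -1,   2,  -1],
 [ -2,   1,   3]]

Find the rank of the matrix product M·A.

First compute MA:
[[ 32, -16, -48],
 [-20,  10,  30],
 [-28,  14,  42],
 [ 36, -18, -54]]
Now row reduce the product.
R2 ← R2 + (5/8)·R1: [0, 0, 0]
R3 ← R3 + (7/8)·R1: [0, 0, 0]
R4 ← R4 − (9/8)·R1: [0, 0, 0]
1 nonzero row, so rank(MA) = 1.

1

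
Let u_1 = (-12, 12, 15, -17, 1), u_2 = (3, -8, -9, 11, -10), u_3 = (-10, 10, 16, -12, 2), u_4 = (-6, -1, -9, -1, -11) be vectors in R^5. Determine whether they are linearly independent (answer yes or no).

Form the matrix with these vectors as rows and row reduce.
R2 ← R2 + (1/4)·R1: [0, -5, -21/4, 27/4, -39/4]
R3 ← R3 − (5/6)·R1: [0, 0, 7/2, 13/6, 7/6]
R4 ← R4 − (1/2)·R1: [0, -7, -33/2, 15/2, -23/2]
R4 ← R4 − (7/5)·R2: [0, 0, -183/20, -39/20, 43/20]
R4 ← R4 + (183/70)·R3: [0, 0, 0, 26/7, 26/5]
4 nonzero rows, so the 4 vectors span a space of dimension 4.
Since 4 = 4, the vectors are linearly independent.

yes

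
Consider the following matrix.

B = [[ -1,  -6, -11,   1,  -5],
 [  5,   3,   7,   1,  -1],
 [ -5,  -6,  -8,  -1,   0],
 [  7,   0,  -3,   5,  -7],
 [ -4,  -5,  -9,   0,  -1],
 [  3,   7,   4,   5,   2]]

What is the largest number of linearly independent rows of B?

Row reduce to echelon form.
R2 ← R2 + (5)·R1: [0, -27, -48, 6, -26]
R3 ← R3 − (5)·R1: [0, 24, 47, -6, 25]
R4 ← R4 + (7)·R1: [0, -42, -80, 12, -42]
R5 ← R5 − (4)·R1: [0, 19, 35, -4, 19]
R6 ← R6 + (3)·R1: [0, -11, -29, 8, -13]
R3 ← R3 + (8/9)·R2: [0, 0, 13/3, -2/3, 17/9]
R4 ← R4 − (14/9)·R2: [0, 0, -16/3, 8/3, -14/9]
R5 ← R5 + (19/27)·R2: [0, 0, 11/9, 2/9, 19/27]
R6 ← R6 − (11/27)·R2: [0, 0, -85/9, 50/9, -65/27]
R4 ← R4 + (16/13)·R3: [0, 0, 0, 24/13, 10/13]
R5 ← R5 − (11/39)·R3: [0, 0, 0, 16/39, 20/117]
R6 ← R6 + (85/39)·R3: [0, 0, 0, 160/39, 200/117]
R5 ← R5 − (2/9)·R4: [0, 0, 0, 0, 0]
R6 ← R6 − (20/9)·R4: [0, 0, 0, 0, 0]
Echelon form has 4 nonzero rows, so rank(B) = 4.
The rank gives the maximum number of linearly independent rows: 4.

4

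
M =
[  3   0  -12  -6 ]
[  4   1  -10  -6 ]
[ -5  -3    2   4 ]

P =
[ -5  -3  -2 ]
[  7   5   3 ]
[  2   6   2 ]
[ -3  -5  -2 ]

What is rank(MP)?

First compute MP:
[[-21, -51, -18],
 [-15, -37, -13],
 [ -4,  -8,  -3]]
Now row reduce the product.
R2 ← R2 − (5/7)·R1: [0, -4/7, -1/7]
R3 ← R3 − (4/21)·R1: [0, 12/7, 3/7]
R3 ← R3 + (3)·R2: [0, 0, 0]
2 nonzero rows, so rank(MP) = 2.

2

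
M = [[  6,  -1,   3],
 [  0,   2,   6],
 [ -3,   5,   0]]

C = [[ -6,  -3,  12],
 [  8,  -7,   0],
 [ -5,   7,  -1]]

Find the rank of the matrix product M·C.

3

First compute MC:
[[-59,  10,  69],
 [-14,  28,  -6],
 [ 58, -26, -36]]
Now row reduce the product.
R2 ← R2 − (14/59)·R1: [0, 1512/59, -1320/59]
R3 ← R3 + (58/59)·R1: [0, -954/59, 1878/59]
R3 ← R3 + (53/84)·R2: [0, 0, 124/7]
3 nonzero rows, so rank(MC) = 3.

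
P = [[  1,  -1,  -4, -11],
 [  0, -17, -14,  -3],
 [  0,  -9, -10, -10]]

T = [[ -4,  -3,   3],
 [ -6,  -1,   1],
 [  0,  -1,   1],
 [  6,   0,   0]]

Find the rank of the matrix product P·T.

First compute PT:
[[-64,   2,  -2],
 [ 84,  31, -31],
 [ -6,  19, -19]]
Now row reduce the product.
R2 ← R2 + (21/16)·R1: [0, 269/8, -269/8]
R3 ← R3 − (3/32)·R1: [0, 301/16, -301/16]
R3 ← R3 − (301/538)·R2: [0, 0, 0]
2 nonzero rows, so rank(PT) = 2.

2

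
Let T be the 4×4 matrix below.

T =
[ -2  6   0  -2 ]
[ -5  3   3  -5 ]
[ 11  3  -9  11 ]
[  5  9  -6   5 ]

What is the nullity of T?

Row reduce to echelon form.
R2 ← R2 − (5/2)·R1: [0, -12, 3, 0]
R3 ← R3 + (11/2)·R1: [0, 36, -9, 0]
R4 ← R4 + (5/2)·R1: [0, 24, -6, 0]
R3 ← R3 + (3)·R2: [0, 0, 0, 0]
R4 ← R4 + (2)·R2: [0, 0, 0, 0]
2 nonzero rows, so rank(T) = 2.
T has 4 columns; by rank–nullity, nullity = 4 − 2 = 2.

2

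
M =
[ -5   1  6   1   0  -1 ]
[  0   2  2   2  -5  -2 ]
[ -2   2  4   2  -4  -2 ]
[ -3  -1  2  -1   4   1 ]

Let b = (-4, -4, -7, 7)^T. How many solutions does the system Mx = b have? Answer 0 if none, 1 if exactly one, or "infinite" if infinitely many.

Row reduce the augmented matrix [M | b].
R3 ← R3 − (2/5)·R1: [0, 8/5, 8/5, 8/5, -4, -8/5, -27/5]
R4 ← R4 − (3/5)·R1: [0, -8/5, -8/5, -8/5, 4, 8/5, 47/5]
R3 ← R3 − (4/5)·R2: [0, 0, 0, 0, 0, 0, -11/5]
R4 ← R4 + (4/5)·R2: [0, 0, 0, 0, 0, 0, 31/5]
R4 ← R4 + (31/11)·R3: [0, 0, 0, 0, 0, 0, 0]
The echelon form has 3 nonzero rows; the last pivot sits in the augmented column, so rank(M) = 2 but rank([M|b]) = 3.
Since the ranks differ, the system is inconsistent.
It has no solutions.

0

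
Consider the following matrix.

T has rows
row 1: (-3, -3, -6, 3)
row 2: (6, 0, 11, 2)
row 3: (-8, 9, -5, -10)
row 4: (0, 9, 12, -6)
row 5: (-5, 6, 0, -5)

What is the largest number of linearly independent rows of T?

Row reduce to echelon form.
R2 ← R2 + (2)·R1: [0, -6, -1, 8]
R3 ← R3 − (8/3)·R1: [0, 17, 11, -18]
R5 ← R5 − (5/3)·R1: [0, 11, 10, -10]
R3 ← R3 + (17/6)·R2: [0, 0, 49/6, 14/3]
R4 ← R4 + (3/2)·R2: [0, 0, 21/2, 6]
R5 ← R5 + (11/6)·R2: [0, 0, 49/6, 14/3]
R4 ← R4 − (9/7)·R3: [0, 0, 0, 0]
R5 ← R5 − R3: [0, 0, 0, 0]
Echelon form has 3 nonzero rows, so rank(T) = 3.
The rank gives the maximum number of linearly independent rows: 3.

3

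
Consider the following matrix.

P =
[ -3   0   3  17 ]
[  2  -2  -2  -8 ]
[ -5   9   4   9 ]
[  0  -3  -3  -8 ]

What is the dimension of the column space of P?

3

Row reduce to echelon form.
R2 ← R2 + (2/3)·R1: [0, -2, 0, 10/3]
R3 ← R3 − (5/3)·R1: [0, 9, -1, -58/3]
R3 ← R3 + (9/2)·R2: [0, 0, -1, -13/3]
R4 ← R4 − (3/2)·R2: [0, 0, -3, -13]
R4 ← R4 − (3)·R3: [0, 0, 0, 0]
Echelon form has 3 nonzero rows, so rank(P) = 3.
The column space has dimension equal to the rank: 3.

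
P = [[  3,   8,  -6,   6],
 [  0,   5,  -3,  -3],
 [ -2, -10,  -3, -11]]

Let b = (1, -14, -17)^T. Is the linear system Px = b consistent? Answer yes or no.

yes

Row reduce the augmented matrix [P | b].
R3 ← R3 + (2/3)·R1: [0, -14/3, -7, -7, -49/3]
R3 ← R3 + (14/15)·R2: [0, 0, -49/5, -49/5, -147/5]
The echelon form has 3 nonzero rows, and every pivot lies in the first 4 columns, so rank(P) = rank([P|b]) = 3.
The system is consistent.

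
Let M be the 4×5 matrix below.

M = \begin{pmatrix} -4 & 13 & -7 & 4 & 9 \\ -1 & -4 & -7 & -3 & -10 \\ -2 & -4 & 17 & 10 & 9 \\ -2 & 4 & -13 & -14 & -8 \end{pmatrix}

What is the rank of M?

Row reduce to echelon form.
R2 ← R2 − (1/4)·R1: [0, -29/4, -21/4, -4, -49/4]
R3 ← R3 − (1/2)·R1: [0, -21/2, 41/2, 8, 9/2]
R4 ← R4 − (1/2)·R1: [0, -5/2, -19/2, -16, -25/2]
R3 ← R3 − (42/29)·R2: [0, 0, 815/29, 400/29, 645/29]
R4 ← R4 − (10/29)·R2: [0, 0, -223/29, -424/29, -240/29]
R4 ← R4 + (223/815)·R3: [0, 0, 0, -1768/163, -357/163]
Echelon form has 4 nonzero rows, so rank(M) = 4.

4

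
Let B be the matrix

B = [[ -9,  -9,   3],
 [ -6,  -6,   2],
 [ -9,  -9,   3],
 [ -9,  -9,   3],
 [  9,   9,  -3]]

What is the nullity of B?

Row reduce to echelon form.
R2 ← R2 − (2/3)·R1: [0, 0, 0]
R3 ← R3 − R1: [0, 0, 0]
R4 ← R4 − R1: [0, 0, 0]
R5 ← R5 + R1: [0, 0, 0]
1 nonzero row, so rank(B) = 1.
B has 3 columns; by rank–nullity, nullity = 3 − 1 = 2.

2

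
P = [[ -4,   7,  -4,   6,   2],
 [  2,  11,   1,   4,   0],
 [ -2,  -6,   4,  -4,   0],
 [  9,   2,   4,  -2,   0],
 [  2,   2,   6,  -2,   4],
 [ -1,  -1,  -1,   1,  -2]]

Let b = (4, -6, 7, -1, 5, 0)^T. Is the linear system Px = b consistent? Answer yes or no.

no

Row reduce the augmented matrix [P | b].
R2 ← R2 + (1/2)·R1: [0, 29/2, -1, 7, 1, -4]
R3 ← R3 − (1/2)·R1: [0, -19/2, 6, -7, -1, 5]
R4 ← R4 + (9/4)·R1: [0, 71/4, -5, 23/2, 9/2, 8]
R5 ← R5 + (1/2)·R1: [0, 11/2, 4, 1, 5, 7]
R6 ← R6 − (1/4)·R1: [0, -11/4, 0, -1/2, -5/2, -1]
R3 ← R3 + (19/29)·R2: [0, 0, 155/29, -70/29, -10/29, 69/29]
R4 ← R4 − (71/58)·R2: [0, 0, -219/58, 85/29, 95/29, 374/29]
R5 ← R5 − (11/29)·R2: [0, 0, 127/29, -48/29, 134/29, 247/29]
R6 ← R6 + (11/58)·R2: [0, 0, -11/58, 24/29, -67/29, -51/29]
R4 ← R4 + (219/310)·R3: [0, 0, 0, 38/31, 94/31, 4519/310]
R5 ← R5 − (127/155)·R3: [0, 0, 0, 10/31, 152/31, 1018/155]
R6 ← R6 + (11/310)·R3: [0, 0, 0, 23/31, -72/31, -519/310]
R5 ← R5 − (5/19)·R4: [0, 0, 0, 0, 78/19, 519/190]
R6 ← R6 − (23/38)·R4: [0, 0, 0, 0, -79/19, -3989/380]
R6 ← R6 + (79/78)·R5: [0, 0, 0, 0, 0, -201/26]
The echelon form has 6 nonzero rows; the last pivot sits in the augmented column, so rank(P) = 5 but rank([P|b]) = 6.
Since the ranks differ, the system is inconsistent.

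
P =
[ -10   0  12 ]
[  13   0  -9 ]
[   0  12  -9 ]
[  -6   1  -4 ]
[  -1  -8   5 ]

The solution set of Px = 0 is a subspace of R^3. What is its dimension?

Row reduce to echelon form.
R2 ← R2 + (13/10)·R1: [0, 0, 33/5]
R4 ← R4 − (3/5)·R1: [0, 1, -56/5]
R5 ← R5 − (1/10)·R1: [0, -8, 19/5]
Swap R2 ↔ R3
R4 ← R4 − (1/12)·R2: [0, 0, -209/20]
R5 ← R5 + (2/3)·R2: [0, 0, -11/5]
R4 ← R4 + (19/12)·R3: [0, 0, 0]
R5 ← R5 + (1/3)·R3: [0, 0, 0]
3 nonzero rows, so rank(P) = 3.
P has 3 columns; by rank–nullity, nullity = 3 − 3 = 0.

0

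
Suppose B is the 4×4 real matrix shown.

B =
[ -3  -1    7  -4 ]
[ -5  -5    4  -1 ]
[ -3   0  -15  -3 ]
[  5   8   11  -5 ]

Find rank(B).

Row reduce to echelon form.
R2 ← R2 − (5/3)·R1: [0, -10/3, -23/3, 17/3]
R3 ← R3 − R1: [0, 1, -22, 1]
R4 ← R4 + (5/3)·R1: [0, 19/3, 68/3, -35/3]
R3 ← R3 + (3/10)·R2: [0, 0, -243/10, 27/10]
R4 ← R4 + (19/10)·R2: [0, 0, 81/10, -9/10]
R4 ← R4 + (1/3)·R3: [0, 0, 0, 0]
Echelon form has 3 nonzero rows, so rank(B) = 3.

3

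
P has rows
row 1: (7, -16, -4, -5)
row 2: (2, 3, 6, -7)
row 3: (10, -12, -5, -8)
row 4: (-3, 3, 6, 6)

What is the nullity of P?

Row reduce to echelon form.
R2 ← R2 − (2/7)·R1: [0, 53/7, 50/7, -39/7]
R3 ← R3 − (10/7)·R1: [0, 76/7, 5/7, -6/7]
R4 ← R4 + (3/7)·R1: [0, -27/7, 30/7, 27/7]
R3 ← R3 − (76/53)·R2: [0, 0, -505/53, 378/53]
R4 ← R4 + (27/53)·R2: [0, 0, 420/53, 54/53]
R4 ← R4 + (84/101)·R3: [0, 0, 0, 702/101]
4 nonzero rows, so rank(P) = 4.
P has 4 columns; by rank–nullity, nullity = 4 − 4 = 0.

0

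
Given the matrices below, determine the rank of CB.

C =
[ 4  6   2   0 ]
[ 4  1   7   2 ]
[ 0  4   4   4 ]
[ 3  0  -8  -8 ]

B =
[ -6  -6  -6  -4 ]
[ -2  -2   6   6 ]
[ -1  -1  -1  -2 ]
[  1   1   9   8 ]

First compute CB:
[[-38, -38,  10,  16],
 [-31, -31,  -7,  -8],
 [ -8,  -8,  56,  48],
 [-18, -18, -82, -60]]
Now row reduce the product.
R2 ← R2 − (31/38)·R1: [0, 0, -288/19, -400/19]
R3 ← R3 − (4/19)·R1: [0, 0, 1024/19, 848/19]
R4 ← R4 − (9/19)·R1: [0, 0, -1648/19, -1284/19]
R3 ← R3 + (32/9)·R2: [0, 0, 0, -272/9]
R4 ← R4 − (103/18)·R2: [0, 0, 0, 476/9]
R4 ← R4 + (7/4)·R3: [0, 0, 0, 0]
3 nonzero rows, so rank(CB) = 3.

3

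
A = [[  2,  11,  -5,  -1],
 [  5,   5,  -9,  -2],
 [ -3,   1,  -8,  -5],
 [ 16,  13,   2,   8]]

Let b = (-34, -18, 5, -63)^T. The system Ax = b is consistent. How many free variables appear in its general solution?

0

Row reduce the augmented matrix [A | b].
R2 ← R2 − (5/2)·R1: [0, -45/2, 7/2, 1/2, 67]
R3 ← R3 + (3/2)·R1: [0, 35/2, -31/2, -13/2, -46]
R4 ← R4 − (8)·R1: [0, -75, 42, 16, 209]
R3 ← R3 + (7/9)·R2: [0, 0, -115/9, -55/9, 55/9]
R4 ← R4 − (10/3)·R2: [0, 0, 91/3, 43/3, -43/3]
R4 ← R4 + (273/115)·R3: [0, 0, 0, -4/23, 4/23]
The echelon form has 4 nonzero rows, and every pivot lies in the first 4 columns, so rank(A) = rank([A|b]) = 4.
The system is consistent.
Free variables = (unknowns) − (rank) = 4 − 4 = 0.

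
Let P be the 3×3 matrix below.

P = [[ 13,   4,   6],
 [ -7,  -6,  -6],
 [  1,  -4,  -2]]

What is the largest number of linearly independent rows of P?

3

Row reduce to echelon form.
R2 ← R2 + (7/13)·R1: [0, -50/13, -36/13]
R3 ← R3 − (1/13)·R1: [0, -56/13, -32/13]
R3 ← R3 − (28/25)·R2: [0, 0, 16/25]
Echelon form has 3 nonzero rows, so rank(P) = 3.
The rank gives the maximum number of linearly independent rows: 3.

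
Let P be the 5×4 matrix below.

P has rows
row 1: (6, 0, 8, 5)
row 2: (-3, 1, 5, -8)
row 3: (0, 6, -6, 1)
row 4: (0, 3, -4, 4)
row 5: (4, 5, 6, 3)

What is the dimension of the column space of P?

Row reduce to echelon form.
R2 ← R2 + (1/2)·R1: [0, 1, 9, -11/2]
R5 ← R5 − (2/3)·R1: [0, 5, 2/3, -1/3]
R3 ← R3 − (6)·R2: [0, 0, -60, 34]
R4 ← R4 − (3)·R2: [0, 0, -31, 41/2]
R5 ← R5 − (5)·R2: [0, 0, -133/3, 163/6]
R4 ← R4 − (31/60)·R3: [0, 0, 0, 44/15]
R5 ← R5 − (133/180)·R3: [0, 0, 0, 92/45]
R5 ← R5 − (23/33)·R4: [0, 0, 0, 0]
Echelon form has 4 nonzero rows, so rank(P) = 4.
The column space has dimension equal to the rank: 4.

4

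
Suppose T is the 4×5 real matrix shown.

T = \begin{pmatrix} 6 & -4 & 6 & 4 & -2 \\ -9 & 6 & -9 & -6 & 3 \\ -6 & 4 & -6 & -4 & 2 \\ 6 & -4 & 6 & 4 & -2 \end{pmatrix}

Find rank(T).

Row reduce to echelon form.
R2 ← R2 + (3/2)·R1: [0, 0, 0, 0, 0]
R3 ← R3 + R1: [0, 0, 0, 0, 0]
R4 ← R4 − R1: [0, 0, 0, 0, 0]
Echelon form has 1 nonzero row, so rank(T) = 1.

1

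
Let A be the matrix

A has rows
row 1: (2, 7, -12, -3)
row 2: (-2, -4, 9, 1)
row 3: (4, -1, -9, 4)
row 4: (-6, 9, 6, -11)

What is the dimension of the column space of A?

2

Row reduce to echelon form.
R2 ← R2 + R1: [0, 3, -3, -2]
R3 ← R3 − (2)·R1: [0, -15, 15, 10]
R4 ← R4 + (3)·R1: [0, 30, -30, -20]
R3 ← R3 + (5)·R2: [0, 0, 0, 0]
R4 ← R4 − (10)·R2: [0, 0, 0, 0]
Echelon form has 2 nonzero rows, so rank(A) = 2.
The column space has dimension equal to the rank: 2.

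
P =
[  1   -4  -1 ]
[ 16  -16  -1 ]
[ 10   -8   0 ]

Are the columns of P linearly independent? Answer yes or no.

no

Row reduce P to echelon form.
R2 ← R2 − (16)·R1: [0, 48, 15]
R3 ← R3 − (10)·R1: [0, 32, 10]
R3 ← R3 − (2/3)·R2: [0, 0, 0]
2 pivots among 3 columns.
Only 2 < 3 pivot columns, so the columns are linearly dependent.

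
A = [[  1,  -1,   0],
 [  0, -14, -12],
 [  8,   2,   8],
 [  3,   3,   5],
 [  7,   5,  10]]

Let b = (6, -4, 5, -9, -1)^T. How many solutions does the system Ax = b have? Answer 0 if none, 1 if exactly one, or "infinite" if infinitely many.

0

Row reduce the augmented matrix [A | b].
R3 ← R3 − (8)·R1: [0, 10, 8, -43]
R4 ← R4 − (3)·R1: [0, 6, 5, -27]
R5 ← R5 − (7)·R1: [0, 12, 10, -43]
R3 ← R3 + (5/7)·R2: [0, 0, -4/7, -321/7]
R4 ← R4 + (3/7)·R2: [0, 0, -1/7, -201/7]
R5 ← R5 + (6/7)·R2: [0, 0, -2/7, -325/7]
R4 ← R4 − (1/4)·R3: [0, 0, 0, -69/4]
R5 ← R5 − (1/2)·R3: [0, 0, 0, -47/2]
R5 ← R5 − (94/69)·R4: [0, 0, 0, 0]
The echelon form has 4 nonzero rows; the last pivot sits in the augmented column, so rank(A) = 3 but rank([A|b]) = 4.
Since the ranks differ, the system is inconsistent.
It has no solutions.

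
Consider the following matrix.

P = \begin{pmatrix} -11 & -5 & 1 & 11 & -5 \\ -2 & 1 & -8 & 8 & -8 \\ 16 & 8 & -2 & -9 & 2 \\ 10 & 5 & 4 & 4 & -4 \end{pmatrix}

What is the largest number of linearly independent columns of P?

3

Row reduce to echelon form.
R2 ← R2 − (2/11)·R1: [0, 21/11, -90/11, 6, -78/11]
R3 ← R3 + (16/11)·R1: [0, 8/11, -6/11, 7, -58/11]
R4 ← R4 + (10/11)·R1: [0, 5/11, 54/11, 14, -94/11]
R3 ← R3 − (8/21)·R2: [0, 0, 18/7, 33/7, -18/7]
R4 ← R4 − (5/21)·R2: [0, 0, 48/7, 88/7, -48/7]
R4 ← R4 − (8/3)·R3: [0, 0, 0, 0, 0]
Echelon form has 3 nonzero rows, so rank(P) = 3.
The rank gives the maximum number of linearly independent columns: 3.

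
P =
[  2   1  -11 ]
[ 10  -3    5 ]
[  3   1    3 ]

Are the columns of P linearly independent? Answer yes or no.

Row reduce P to echelon form.
R2 ← R2 − (5)·R1: [0, -8, 60]
R3 ← R3 − (3/2)·R1: [0, -1/2, 39/2]
R3 ← R3 − (1/16)·R2: [0, 0, 63/4]
3 pivots among 3 columns.
Every column is a pivot column, so the columns are linearly independent.

yes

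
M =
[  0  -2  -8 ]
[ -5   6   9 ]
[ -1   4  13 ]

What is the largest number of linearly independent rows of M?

Row reduce to echelon form.
Swap R1 ↔ R2
R3 ← R3 − (1/5)·R1: [0, 14/5, 56/5]
R3 ← R3 + (7/5)·R2: [0, 0, 0]
Echelon form has 2 nonzero rows, so rank(M) = 2.
The rank gives the maximum number of linearly independent rows: 2.

2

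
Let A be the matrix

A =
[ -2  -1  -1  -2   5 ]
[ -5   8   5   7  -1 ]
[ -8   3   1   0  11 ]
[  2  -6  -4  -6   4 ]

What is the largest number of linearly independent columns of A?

2

Row reduce to echelon form.
R2 ← R2 − (5/2)·R1: [0, 21/2, 15/2, 12, -27/2]
R3 ← R3 − (4)·R1: [0, 7, 5, 8, -9]
R4 ← R4 + R1: [0, -7, -5, -8, 9]
R3 ← R3 − (2/3)·R2: [0, 0, 0, 0, 0]
R4 ← R4 + (2/3)·R2: [0, 0, 0, 0, 0]
Echelon form has 2 nonzero rows, so rank(A) = 2.
The rank gives the maximum number of linearly independent columns: 2.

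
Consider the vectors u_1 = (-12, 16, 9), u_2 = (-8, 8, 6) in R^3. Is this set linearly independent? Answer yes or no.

yes

Form the matrix with these vectors as rows and row reduce.
R2 ← R2 − (2/3)·R1: [0, -8/3, 0]
2 nonzero rows, so the 2 vectors span a space of dimension 2.
Since 2 = 2, the vectors are linearly independent.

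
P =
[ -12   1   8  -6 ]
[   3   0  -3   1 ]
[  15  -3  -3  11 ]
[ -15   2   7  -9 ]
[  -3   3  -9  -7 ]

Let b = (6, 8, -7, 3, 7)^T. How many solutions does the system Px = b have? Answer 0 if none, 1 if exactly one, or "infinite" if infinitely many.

Row reduce the augmented matrix [P | b].
R2 ← R2 + (1/4)·R1: [0, 1/4, -1, -1/2, 19/2]
R3 ← R3 + (5/4)·R1: [0, -7/4, 7, 7/2, 1/2]
R4 ← R4 − (5/4)·R1: [0, 3/4, -3, -3/2, -9/2]
R5 ← R5 − (1/4)·R1: [0, 11/4, -11, -11/2, 11/2]
R3 ← R3 + (7)·R2: [0, 0, 0, 0, 67]
R4 ← R4 − (3)·R2: [0, 0, 0, 0, -33]
R5 ← R5 − (11)·R2: [0, 0, 0, 0, -99]
R4 ← R4 + (33/67)·R3: [0, 0, 0, 0, 0]
R5 ← R5 + (99/67)·R3: [0, 0, 0, 0, 0]
The echelon form has 3 nonzero rows; the last pivot sits in the augmented column, so rank(P) = 2 but rank([P|b]) = 3.
Since the ranks differ, the system is inconsistent.
It has no solutions.

0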